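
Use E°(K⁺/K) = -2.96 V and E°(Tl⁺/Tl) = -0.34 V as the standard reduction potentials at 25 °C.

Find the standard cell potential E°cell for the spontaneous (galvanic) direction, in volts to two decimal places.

The Tl⁺/Tl couple has the higher reduction potential, so it is the cathode; K⁺/K is oxidised at the anode.
E°cell = E°(cathode) − E°(anode) = (-0.34) − (-2.96) = +2.62 V.

+2.62 V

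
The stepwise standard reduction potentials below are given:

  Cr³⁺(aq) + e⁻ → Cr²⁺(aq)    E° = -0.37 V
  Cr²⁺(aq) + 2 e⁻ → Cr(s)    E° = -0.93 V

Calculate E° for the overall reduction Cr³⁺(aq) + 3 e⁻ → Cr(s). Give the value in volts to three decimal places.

-0.743 V

Since ΔG° = −nFE° is additive over sequential reductions, n₃E°₃ = n₁E°₁ + n₂E°₂.
E°₃ = (1×-0.37 + 2×-0.93) / 3 = (-2.230) / 3 = -0.743 V.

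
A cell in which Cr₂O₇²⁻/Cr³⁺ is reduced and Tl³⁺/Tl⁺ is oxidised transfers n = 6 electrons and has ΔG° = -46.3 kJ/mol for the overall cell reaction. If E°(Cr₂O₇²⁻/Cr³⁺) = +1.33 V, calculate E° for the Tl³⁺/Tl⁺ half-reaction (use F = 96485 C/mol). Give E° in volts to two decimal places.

E°cell = −ΔG°/(nF) = −(-46.3×10³)/((6)(96485)) = +0.080 V.
Since Cr₂O₇²⁻/Cr³⁺ is the cathode and Tl³⁺/Tl⁺ the anode, E°cell = E°(Cr₂O₇²⁻/Cr³⁺) − E°(Tl³⁺/Tl⁺).
So E°(Tl³⁺/Tl⁺) = E°(Cr₂O₇²⁻/Cr³⁺) − E°cell = (+1.33) − (+0.080) = +1.25 V.

+1.25 V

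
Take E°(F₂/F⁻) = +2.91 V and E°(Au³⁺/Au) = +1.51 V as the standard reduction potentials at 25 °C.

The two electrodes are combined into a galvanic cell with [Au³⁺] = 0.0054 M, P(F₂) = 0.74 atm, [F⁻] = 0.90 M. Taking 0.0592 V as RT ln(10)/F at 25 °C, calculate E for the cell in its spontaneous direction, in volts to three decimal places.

F₂/F⁻ is the cathode (higher E°), Au³⁺/Au the anode: E°cell = +2.91 − (+1.51) = +1.40 V, n = 6.
Overall: 3 F₂(g) + 2 Au(s) → 6 F⁻(aq) + 2 Au³⁺(aq)
Q = [F⁻]^6·[Au³⁺]^2 / (P(F₂)^3); log Q = -4.417.
E = E° − (0.0592/n) log Q = +1.40 − (0.0592/6)(-4.417) = +1.444 V.

+1.444 V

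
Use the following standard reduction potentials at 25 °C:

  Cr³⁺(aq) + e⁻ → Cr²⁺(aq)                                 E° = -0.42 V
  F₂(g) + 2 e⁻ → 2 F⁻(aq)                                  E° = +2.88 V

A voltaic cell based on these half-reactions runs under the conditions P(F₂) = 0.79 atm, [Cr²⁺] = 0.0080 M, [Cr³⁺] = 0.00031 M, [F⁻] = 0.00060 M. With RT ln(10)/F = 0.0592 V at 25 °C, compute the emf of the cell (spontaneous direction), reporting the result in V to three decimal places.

F₂/F⁻ is the cathode (higher E°), Cr³⁺/Cr²⁺ the anode: E°cell = +2.88 − (-0.42) = +3.30 V, n = 2.
Overall: F₂(g) + 2 Cr²⁺(aq) → 2 F⁻(aq) + 2 Cr³⁺(aq)
Q = [F⁻]^2·[Cr³⁺]^2 / (P(F₂)·[Cr²⁺]^2); log Q = -9.165.
E = E° − (0.0592/n) log Q = +3.30 − (0.0592/2)(-9.165) = +3.571 V.

+3.571 V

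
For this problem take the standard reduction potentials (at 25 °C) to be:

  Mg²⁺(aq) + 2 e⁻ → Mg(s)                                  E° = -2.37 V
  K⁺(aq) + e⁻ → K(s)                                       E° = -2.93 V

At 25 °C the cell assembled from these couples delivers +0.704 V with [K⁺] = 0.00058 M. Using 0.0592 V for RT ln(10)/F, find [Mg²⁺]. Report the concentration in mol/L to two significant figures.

0.025 M

Mg²⁺/Mg is the cathode, K⁺/K the anode: E°cell = +0.56 V, n = 2.
Overall reaction: Mg²⁺(aq) + 2 K(s) → Mg(s) + 2 K⁺(aq); Q = [K⁺]^2/[Mg²⁺]^1.
From E = E° − (0.0592/n) log Q: log Q = (E° − E)·n/0.0592 = (+0.56 − (+0.704))·2/0.0592 = -4.8649.
So 1·log[Mg²⁺] = 2·log(0.00058) − log Q = -6.4731 − (-4.8649) = -1.6082; [Mg²⁺] = 10^(-1.6082) ≈ 0.025 M.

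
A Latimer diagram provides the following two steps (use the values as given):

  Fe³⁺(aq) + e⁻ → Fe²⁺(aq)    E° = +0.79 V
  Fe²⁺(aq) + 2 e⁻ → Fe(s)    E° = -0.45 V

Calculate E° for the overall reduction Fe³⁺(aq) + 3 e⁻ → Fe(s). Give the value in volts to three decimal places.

-0.037 V

Adding the free-energy changes (−nFE°) of the two steps gives −n₃FE°₃ = −n₁FE°₁ − n₂FE°₂.
E°₃ = (1×+0.79 + 2×-0.45) / 3 = (-0.110) / 3 = -0.037 V.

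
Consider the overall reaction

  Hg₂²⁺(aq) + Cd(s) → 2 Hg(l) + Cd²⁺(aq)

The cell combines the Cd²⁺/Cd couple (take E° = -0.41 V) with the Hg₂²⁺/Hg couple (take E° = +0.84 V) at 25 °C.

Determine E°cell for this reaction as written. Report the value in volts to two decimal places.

The Hg₂²⁺/Hg couple has the higher reduction potential, so it is the cathode; Cd²⁺/Cd is oxidised at the anode.
E°cell = E°(cathode) − E°(anode) = (+0.84) − (-0.41) = +1.25 V.
Since E°cell > 0, the reaction is spontaneous under standard conditions.

+1.25 V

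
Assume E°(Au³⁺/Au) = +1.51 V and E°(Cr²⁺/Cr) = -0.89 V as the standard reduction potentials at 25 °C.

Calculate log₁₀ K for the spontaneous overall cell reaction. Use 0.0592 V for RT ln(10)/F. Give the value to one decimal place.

243.2

Cathode: Au³⁺/Au; anode: Cr²⁺/Cr. E°cell = +2.40 V, n = 6.
log K = nE°cell / 0.0592 = (6)(+2.40) / 0.0592 = 243.2.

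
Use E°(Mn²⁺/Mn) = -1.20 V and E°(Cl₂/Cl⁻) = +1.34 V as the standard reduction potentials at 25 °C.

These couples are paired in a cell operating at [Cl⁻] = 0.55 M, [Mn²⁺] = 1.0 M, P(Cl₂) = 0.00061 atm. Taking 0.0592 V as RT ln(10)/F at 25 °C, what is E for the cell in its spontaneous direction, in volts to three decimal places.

+2.460 V

Cl₂/Cl⁻ is the cathode (higher E°), Mn²⁺/Mn the anode: E°cell = +1.34 − (-1.20) = +2.54 V, n = 2.
Overall: Cl₂(g) + Mn(s) → 2 Cl⁻(aq) + Mn²⁺(aq)
Q = [Cl⁻]^2·[Mn²⁺] / (P(Cl₂)); log Q = 2.695.
E = E° − (0.0592/n) log Q = +2.54 − (0.0592/2)(2.695) = +2.460 V.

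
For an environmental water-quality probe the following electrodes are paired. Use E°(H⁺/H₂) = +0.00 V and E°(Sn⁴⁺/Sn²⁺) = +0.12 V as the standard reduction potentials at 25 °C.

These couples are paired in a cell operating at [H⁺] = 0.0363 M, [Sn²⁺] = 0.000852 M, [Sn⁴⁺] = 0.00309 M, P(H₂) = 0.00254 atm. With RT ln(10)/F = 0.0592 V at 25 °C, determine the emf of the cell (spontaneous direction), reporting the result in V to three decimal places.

+0.145 V

Sn⁴⁺/Sn²⁺ is the cathode (higher E°), H⁺/H₂ the anode: E°cell = +0.12 − (+0.00) = +0.12 V, n = 2.
Overall: Sn⁴⁺(aq) + H₂(g) → Sn²⁺(aq) + 2 H⁺(aq)
Q = [Sn²⁺]·[H⁺]^2 / ([Sn⁴⁺]·P(H₂)); log Q = -0.845.
E = E° − (0.0592/n) log Q = +0.12 − (0.0592/2)(-0.845) = +0.145 V.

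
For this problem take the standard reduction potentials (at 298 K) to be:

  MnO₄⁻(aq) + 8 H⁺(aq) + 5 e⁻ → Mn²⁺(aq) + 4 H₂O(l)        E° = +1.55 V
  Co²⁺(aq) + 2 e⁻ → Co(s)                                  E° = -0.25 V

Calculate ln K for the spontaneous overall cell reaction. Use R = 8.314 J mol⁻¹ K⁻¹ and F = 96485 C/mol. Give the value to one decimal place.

701.0

Cathode: MnO₄⁻/Mn²⁺; anode: Co²⁺/Co. E°cell = (+1.55) − (-0.25) = +1.80 V, with n = 10.
ΔG° = −nFE° = −RT ln K, so ln K = nFE°/(RT) = (10)(96485)(+1.80) / ((8.314)(298)) = 700.981.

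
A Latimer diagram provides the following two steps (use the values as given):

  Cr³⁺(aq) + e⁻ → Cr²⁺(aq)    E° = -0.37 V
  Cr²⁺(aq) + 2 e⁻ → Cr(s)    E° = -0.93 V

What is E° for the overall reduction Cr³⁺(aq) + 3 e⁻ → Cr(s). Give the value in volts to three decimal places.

-0.743 V

Adding the free-energy changes (−nFE°) of the two steps gives −n₃FE°₃ = −n₁FE°₁ − n₂FE°₂.
E°₃ = (1×-0.37 + 2×-0.93) / 3 = (-2.230) / 3 = -0.743 V.
Simply averaging or adding the two E° values would be wrong; the electron-weighted sum is required.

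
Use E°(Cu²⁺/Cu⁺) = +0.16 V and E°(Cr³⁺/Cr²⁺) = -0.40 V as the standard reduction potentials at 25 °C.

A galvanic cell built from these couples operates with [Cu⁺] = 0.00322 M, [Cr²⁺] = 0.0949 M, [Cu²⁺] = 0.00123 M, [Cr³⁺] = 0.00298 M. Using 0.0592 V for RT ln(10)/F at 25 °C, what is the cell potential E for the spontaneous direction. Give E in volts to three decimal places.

+0.624 V

Cu²⁺/Cu⁺ is the cathode (higher E°), Cr³⁺/Cr²⁺ the anode: E°cell = +0.16 − (-0.40) = +0.56 V, n = 1.
Overall: Cu²⁺(aq) + Cr²⁺(aq) → Cu⁺(aq) + Cr³⁺(aq)
Q = [Cu⁺]·[Cr³⁺] / ([Cu²⁺]·[Cr²⁺]); log Q = -1.085.
E = E° − (0.0592/n) log Q = +0.56 − (0.0592/1)(-1.085) = +0.624 V.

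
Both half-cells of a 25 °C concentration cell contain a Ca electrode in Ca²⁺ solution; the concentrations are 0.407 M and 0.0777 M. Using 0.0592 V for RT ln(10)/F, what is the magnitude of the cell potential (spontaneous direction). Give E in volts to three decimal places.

For a concentration cell E°cell = 0. The 0.407 M side is the cathode (reduction is favoured where [Ca²⁺] is higher).
With n = 2, E = −(0.0592/2) log([Ca²⁺]ₐₙ/[Ca²⁺]꜀ₐₜ) = −(0.0592/2) log(0.0777/0.407) = −(0.0592/2)(-0.719) = +0.021 V.

+0.021 V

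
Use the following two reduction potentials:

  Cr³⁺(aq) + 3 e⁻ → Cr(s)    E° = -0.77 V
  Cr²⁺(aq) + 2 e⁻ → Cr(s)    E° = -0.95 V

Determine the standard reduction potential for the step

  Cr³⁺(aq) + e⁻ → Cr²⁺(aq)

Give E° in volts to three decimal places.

-0.410 V

Sequential free energies add, so n₃E°₃ = n₁E°₁ + n₂E°₂.
With n₃ = 3, and the known step contributing 2×(-0.95) V, the unknown satisfies 1·E° = 3×(-0.77) − 2×(-0.95) = -0.410.
E° = -0.410 / 1 = -0.410 V.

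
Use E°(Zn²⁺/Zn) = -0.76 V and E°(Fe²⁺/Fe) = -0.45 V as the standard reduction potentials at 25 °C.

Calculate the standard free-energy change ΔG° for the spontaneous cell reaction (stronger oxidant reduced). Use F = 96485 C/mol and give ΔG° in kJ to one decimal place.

Fe²⁺/Fe (E° = -0.45 V) is the cathode; Zn²⁺/Zn (E° = -0.76 V) is the anode, so E°cell = +0.31 V.
Balancing electrons gives n = 2 (lcm of 2 and 2).
ΔG° = −nFE° = −(2)(96485)(+0.31) = -59,821 J = -59.8 kJ.

-59.8 kJ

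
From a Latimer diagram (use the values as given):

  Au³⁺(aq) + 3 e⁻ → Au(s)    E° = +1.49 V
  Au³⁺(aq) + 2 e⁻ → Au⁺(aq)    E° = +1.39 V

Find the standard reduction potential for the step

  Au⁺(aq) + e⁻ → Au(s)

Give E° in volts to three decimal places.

+1.690 V

Sequential free energies add, so n₃E°₃ = n₁E°₁ + n₂E°₂.
With n₃ = 3, and the known step contributing 2×(+1.39) V, the unknown satisfies 1·E° = 3×(+1.49) − 2×(+1.39) = +1.690.
E° = +1.690 / 1 = +1.690 V.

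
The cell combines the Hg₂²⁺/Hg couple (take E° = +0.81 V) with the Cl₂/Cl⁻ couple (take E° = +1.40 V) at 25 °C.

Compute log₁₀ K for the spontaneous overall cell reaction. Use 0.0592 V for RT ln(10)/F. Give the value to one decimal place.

19.9

Cathode: Cl₂/Cl⁻; anode: Hg₂²⁺/Hg. E°cell = +0.59 V, n = 2.
log K = nE°cell / 0.0592 = (2)(+0.59) / 0.0592 = 19.9.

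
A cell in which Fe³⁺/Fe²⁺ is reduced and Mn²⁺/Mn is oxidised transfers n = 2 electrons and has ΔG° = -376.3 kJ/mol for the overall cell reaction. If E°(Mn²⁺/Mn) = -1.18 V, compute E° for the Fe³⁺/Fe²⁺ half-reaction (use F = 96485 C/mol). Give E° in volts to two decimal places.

+0.77 V

E°cell = −ΔG°/(nF) = −(-376.3×10³)/((2)(96485)) = +1.950 V.
Since Fe³⁺/Fe²⁺ is the cathode and Mn²⁺/Mn the anode, E°cell = E°(Fe³⁺/Fe²⁺) − E°(Mn²⁺/Mn).
So E°(Fe³⁺/Fe²⁺) = E°cell + E°(Mn²⁺/Mn) = +1.950 + (-1.18) = +0.77 V.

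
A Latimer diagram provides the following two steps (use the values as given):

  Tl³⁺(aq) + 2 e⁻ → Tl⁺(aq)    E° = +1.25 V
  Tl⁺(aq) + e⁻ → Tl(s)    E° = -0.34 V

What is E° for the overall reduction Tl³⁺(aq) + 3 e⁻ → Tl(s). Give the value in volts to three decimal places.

Standard free energies of sequential steps add: ΔG°₃ = ΔG°₁ + ΔG°₂, so n₃E°₃ = n₁E°₁ + n₂E°₂.
E°₃ = (2×+1.25 + 1×-0.34) / 3 = (+2.160) / 3 = +0.720 V.

+0.720 V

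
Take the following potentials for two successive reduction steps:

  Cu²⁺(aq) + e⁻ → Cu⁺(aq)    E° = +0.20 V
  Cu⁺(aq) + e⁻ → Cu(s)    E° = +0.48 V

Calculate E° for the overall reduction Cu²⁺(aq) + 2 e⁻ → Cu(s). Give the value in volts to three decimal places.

+0.340 V

Standard free energies of sequential steps add: ΔG°₃ = ΔG°₁ + ΔG°₂, so n₃E°₃ = n₁E°₁ + n₂E°₂.
E°₃ = (1×+0.20 + 1×+0.48) / 2 = (+0.680) / 2 = +0.340 V.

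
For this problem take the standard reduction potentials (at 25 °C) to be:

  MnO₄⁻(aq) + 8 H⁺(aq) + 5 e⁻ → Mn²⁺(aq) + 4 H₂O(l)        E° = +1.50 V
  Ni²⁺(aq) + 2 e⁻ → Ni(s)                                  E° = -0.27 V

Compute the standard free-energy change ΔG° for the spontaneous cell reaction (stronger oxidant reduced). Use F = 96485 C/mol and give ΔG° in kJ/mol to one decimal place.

MnO₄⁻/Mn²⁺ (E° = +1.50 V) is the cathode; Ni²⁺/Ni (E° = -0.27 V) is the anode, so E°cell = +1.77 V.
Balancing electrons gives n = 10 (lcm of 5 and 2).
ΔG° = −nFE° = −(10)(96485)(+1.77) = -1,707,784 J = -1707.8 kJ/mol.

-1707.8 kJ/mol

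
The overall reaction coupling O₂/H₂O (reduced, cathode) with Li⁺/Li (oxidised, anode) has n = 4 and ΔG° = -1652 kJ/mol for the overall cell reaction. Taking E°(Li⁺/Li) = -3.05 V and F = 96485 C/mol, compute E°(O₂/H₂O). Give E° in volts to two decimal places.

+1.23 V

E°cell = −ΔG°/(nF) = −(-1652×10³)/((4)(96485)) = +4.280 V.
Since O₂/H₂O is the cathode and Li⁺/Li the anode, E°cell = E°(O₂/H₂O) − E°(Li⁺/Li).
So E°(O₂/H₂O) = E°cell + E°(Li⁺/Li) = +4.280 + (-3.05) = +1.23 V.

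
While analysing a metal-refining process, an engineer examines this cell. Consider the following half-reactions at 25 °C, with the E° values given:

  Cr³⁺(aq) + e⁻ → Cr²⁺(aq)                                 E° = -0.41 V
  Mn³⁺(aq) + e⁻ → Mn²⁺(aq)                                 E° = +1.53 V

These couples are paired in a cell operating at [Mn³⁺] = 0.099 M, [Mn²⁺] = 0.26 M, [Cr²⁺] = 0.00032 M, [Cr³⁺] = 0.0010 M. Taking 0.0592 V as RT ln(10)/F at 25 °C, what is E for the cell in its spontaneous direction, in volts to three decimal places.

Mn³⁺/Mn²⁺ is the cathode (higher E°), Cr³⁺/Cr²⁺ the anode: E°cell = +1.53 − (-0.41) = +1.94 V, n = 1.
Overall: Mn³⁺(aq) + Cr²⁺(aq) → Mn²⁺(aq) + Cr³⁺(aq)
Q = [Mn²⁺]·[Cr³⁺] / ([Mn³⁺]·[Cr²⁺]); log Q = 0.914.
E = E° − (0.0592/n) log Q = +1.94 − (0.0592/1)(0.914) = +1.886 V.

+1.886 V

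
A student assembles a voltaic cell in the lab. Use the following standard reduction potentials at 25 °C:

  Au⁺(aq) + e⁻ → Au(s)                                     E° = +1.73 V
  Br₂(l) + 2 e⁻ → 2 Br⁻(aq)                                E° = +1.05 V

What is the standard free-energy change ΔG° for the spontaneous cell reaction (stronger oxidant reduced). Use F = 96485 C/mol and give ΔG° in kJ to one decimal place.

-131.2 kJ

Au⁺/Au (E° = +1.73 V) is the cathode; Br₂/Br⁻ (E° = +1.05 V) is the anode, so E°cell = +0.68 V.
Balancing electrons gives n = 2 (lcm of 1 and 2).
ΔG° = −nFE° = −(2)(96485)(+0.68) = -131,220 J = -131.2 kJ.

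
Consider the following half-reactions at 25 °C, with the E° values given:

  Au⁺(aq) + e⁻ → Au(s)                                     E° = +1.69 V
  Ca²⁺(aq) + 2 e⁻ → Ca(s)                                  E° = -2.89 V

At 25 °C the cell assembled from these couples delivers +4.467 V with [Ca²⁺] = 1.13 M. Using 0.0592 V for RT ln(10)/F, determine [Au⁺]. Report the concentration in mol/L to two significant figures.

0.013 M

Au⁺/Au is the cathode, Ca²⁺/Ca the anode: E°cell = +4.58 V, n = 2.
Overall reaction: 2 Au⁺(aq) + Ca(s) → 2 Au(s) + Ca²⁺(aq); Q = [Ca²⁺]^1/[Au⁺]^2.
From E = E° − (0.0592/n) log Q: log Q = (E° − E)·n/0.0592 = (+4.58 − (+4.467))·2/0.0592 = 3.8176.
So 2·log[Au⁺] = 1·log(1.13) − log Q = 0.0531 − (3.8176) = -3.7645; log[Au⁺] = -3.7645 / 2 = -1.8822; [Au⁺] = 10^(-1.8822) ≈ 0.013 M.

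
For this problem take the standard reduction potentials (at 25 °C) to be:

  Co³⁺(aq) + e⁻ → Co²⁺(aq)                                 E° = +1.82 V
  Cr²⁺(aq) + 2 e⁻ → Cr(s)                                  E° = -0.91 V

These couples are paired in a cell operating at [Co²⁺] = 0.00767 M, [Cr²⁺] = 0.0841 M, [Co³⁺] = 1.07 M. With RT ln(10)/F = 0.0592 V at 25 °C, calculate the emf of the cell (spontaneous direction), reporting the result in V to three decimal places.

+2.889 V

Co³⁺/Co²⁺ is the cathode (higher E°), Cr²⁺/Cr the anode: E°cell = +1.82 − (-0.91) = +2.73 V, n = 2.
Overall: 2 Co³⁺(aq) + Cr(s) → 2 Co²⁺(aq) + Cr²⁺(aq)
Q = [Co²⁺]^2·[Cr²⁺] / ([Co³⁺]^2); log Q = -5.364.
E = E° − (0.0592/n) log Q = +2.73 − (0.0592/2)(-5.364) = +2.889 V.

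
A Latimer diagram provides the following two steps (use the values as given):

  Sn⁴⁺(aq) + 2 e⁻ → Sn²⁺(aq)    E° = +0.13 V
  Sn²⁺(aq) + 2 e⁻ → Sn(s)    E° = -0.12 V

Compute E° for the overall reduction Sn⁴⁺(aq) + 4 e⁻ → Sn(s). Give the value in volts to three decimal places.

+0.005 V

Standard free energies of sequential steps add: ΔG°₃ = ΔG°₁ + ΔG°₂, so n₃E°₃ = n₁E°₁ + n₂E°₂.
E°₃ = (2×+0.13 + 2×-0.12) / 4 = (+0.020) / 4 = +0.005 V.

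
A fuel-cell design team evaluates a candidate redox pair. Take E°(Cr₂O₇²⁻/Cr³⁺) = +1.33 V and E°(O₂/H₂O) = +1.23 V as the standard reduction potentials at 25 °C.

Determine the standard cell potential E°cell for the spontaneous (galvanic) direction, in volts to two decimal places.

The Cr₂O₇²⁻/Cr³⁺ couple has the higher reduction potential, so it is the cathode; O₂/H₂O is oxidised at the anode.
E°cell = E°(cathode) − E°(anode) = (+1.33) − (+1.23) = +0.10 V.

+0.10 V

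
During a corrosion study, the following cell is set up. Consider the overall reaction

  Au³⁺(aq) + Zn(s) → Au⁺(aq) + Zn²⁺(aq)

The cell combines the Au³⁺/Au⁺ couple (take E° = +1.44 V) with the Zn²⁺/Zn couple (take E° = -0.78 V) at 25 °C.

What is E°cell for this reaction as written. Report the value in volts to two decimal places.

The Au³⁺/Au⁺ couple has the higher reduction potential, so it is the cathode; Zn²⁺/Zn is oxidised at the anode.
E°cell = E°(cathode) − E°(anode) = (+1.44) − (-0.78) = +2.22 V.

+2.22 V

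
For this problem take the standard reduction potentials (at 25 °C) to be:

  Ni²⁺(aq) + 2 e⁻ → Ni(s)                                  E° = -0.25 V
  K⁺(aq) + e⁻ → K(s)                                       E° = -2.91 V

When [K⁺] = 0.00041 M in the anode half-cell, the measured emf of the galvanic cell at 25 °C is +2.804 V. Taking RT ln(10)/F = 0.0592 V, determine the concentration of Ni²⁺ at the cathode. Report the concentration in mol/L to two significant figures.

Ni²⁺/Ni is the cathode, K⁺/K the anode: E°cell = +2.66 V, n = 2.
Overall reaction: Ni²⁺(aq) + 2 K(s) → Ni(s) + 2 K⁺(aq); Q = [K⁺]^2/[Ni²⁺]^1.
From E = E° − (0.0592/n) log Q: log Q = (E° − E)·n/0.0592 = (+2.66 − (+2.804))·2/0.0592 = -4.8649.
So 1·log[Ni²⁺] = 2·log(0.00041) − log Q = -6.7744 − (-4.8649) = -1.9095; [Ni²⁺] = 10^(-1.9095) ≈ 0.012 M.

0.012 M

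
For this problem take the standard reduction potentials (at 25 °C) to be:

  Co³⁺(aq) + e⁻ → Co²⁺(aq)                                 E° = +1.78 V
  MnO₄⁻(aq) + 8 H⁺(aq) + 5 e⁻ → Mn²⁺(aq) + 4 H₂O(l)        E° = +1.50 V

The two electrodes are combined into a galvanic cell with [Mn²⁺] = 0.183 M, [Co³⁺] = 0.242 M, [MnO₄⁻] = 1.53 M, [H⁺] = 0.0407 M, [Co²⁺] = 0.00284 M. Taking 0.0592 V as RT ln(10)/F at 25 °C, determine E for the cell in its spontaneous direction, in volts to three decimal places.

+0.515 V

Co³⁺/Co²⁺ is the cathode (higher E°), MnO₄⁻/Mn²⁺ the anode: E°cell = +1.78 − (+1.50) = +0.28 V, n = 5.
Overall: 5 Co³⁺(aq) + Mn²⁺(aq) + 4 H₂O(l) → 5 Co²⁺(aq) + MnO₄⁻(aq) + 8 H⁺(aq)
Q = [Co²⁺]^5·[MnO₄⁻]·[H⁺]^8 / ([Co³⁺]^5·[Mn²⁺]); log Q = -19.853.
E = E° − (0.0592/n) log Q = +0.28 − (0.0592/5)(-19.853) = +0.515 V.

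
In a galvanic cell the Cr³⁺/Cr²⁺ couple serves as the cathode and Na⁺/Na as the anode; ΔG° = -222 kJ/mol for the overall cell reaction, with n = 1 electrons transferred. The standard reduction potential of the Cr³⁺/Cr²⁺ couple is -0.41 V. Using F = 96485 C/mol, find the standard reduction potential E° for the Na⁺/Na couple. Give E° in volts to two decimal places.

E°cell = −ΔG°/(nF) = −(-222×10³)/((1)(96485)) = +2.301 V.
Since Cr³⁺/Cr²⁺ is the cathode and Na⁺/Na the anode, E°cell = E°(Cr³⁺/Cr²⁺) − E°(Na⁺/Na).
So E°(Na⁺/Na) = E°(Cr³⁺/Cr²⁺) − E°cell = (-0.41) − (+2.301) = -2.71 V.

-2.71 V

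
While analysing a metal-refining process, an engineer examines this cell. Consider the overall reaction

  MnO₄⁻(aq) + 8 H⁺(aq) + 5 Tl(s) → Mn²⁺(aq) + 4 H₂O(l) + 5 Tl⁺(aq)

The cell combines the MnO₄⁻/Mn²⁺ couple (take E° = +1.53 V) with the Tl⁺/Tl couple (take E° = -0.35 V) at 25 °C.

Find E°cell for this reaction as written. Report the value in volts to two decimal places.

The MnO₄⁻/Mn²⁺ couple has the higher reduction potential, so it is the cathode; Tl⁺/Tl is oxidised at the anode.
E°cell = E°(cathode) − E°(anode) = (+1.53) − (-0.35) = +1.88 V.

+1.88 V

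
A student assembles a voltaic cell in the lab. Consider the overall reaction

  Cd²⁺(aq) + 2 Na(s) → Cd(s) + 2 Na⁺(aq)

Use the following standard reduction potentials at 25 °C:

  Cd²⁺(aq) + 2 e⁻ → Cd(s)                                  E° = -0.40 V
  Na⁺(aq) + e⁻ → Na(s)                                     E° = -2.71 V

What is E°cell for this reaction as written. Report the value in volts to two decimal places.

The Cd²⁺/Cd couple has the higher reduction potential, so it is the cathode; Na⁺/Na is oxidised at the anode.
E°cell = E°(cathode) − E°(anode) = (-0.40) − (-2.71) = +2.31 V.

+2.31 V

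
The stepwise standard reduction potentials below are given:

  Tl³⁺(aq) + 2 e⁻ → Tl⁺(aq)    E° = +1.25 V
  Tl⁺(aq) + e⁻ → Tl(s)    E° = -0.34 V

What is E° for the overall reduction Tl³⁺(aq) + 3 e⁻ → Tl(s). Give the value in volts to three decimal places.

Since ΔG° = −nFE° is additive over sequential reductions, n₃E°₃ = n₁E°₁ + n₂E°₂.
E°₃ = (2×+1.25 + 1×-0.34) / 3 = (+2.160) / 3 = +0.720 V.

+0.720 V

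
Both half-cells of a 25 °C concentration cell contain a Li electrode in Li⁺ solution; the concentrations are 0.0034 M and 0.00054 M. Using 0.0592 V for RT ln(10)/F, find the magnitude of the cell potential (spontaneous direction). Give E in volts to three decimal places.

For a concentration cell E°cell = 0. The 0.0034 M side is the cathode (reduction is favoured where [Li⁺] is higher).
With n = 1, E = −(0.0592/1) log([Li⁺]ₐₙ/[Li⁺]꜀ₐₜ) = −(0.0592/1) log(0.00054/0.0034) = −(0.0592/1)(-0.799) = +0.047 V.

+0.047 V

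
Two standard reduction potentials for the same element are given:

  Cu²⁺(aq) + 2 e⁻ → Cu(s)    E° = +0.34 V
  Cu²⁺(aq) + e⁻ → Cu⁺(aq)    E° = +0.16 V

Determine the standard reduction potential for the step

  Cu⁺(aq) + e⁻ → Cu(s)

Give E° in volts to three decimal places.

Sequential free energies add, so n₃E°₃ = n₁E°₁ + n₂E°₂.
With n₃ = 2, and the known step contributing 1×(+0.16) V, the unknown satisfies 1·E° = 2×(+0.34) − 1×(+0.16) = +0.520.
E° = +0.520 / 1 = +0.520 V.

+0.520 V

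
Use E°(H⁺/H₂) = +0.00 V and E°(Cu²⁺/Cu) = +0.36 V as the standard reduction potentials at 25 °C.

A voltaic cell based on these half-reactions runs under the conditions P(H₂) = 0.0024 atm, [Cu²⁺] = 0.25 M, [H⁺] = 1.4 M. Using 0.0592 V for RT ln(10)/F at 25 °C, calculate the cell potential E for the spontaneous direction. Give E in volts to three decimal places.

Cu²⁺/Cu is the cathode (higher E°), H⁺/H₂ the anode: E°cell = +0.36 − (+0.00) = +0.36 V, n = 2.
Overall: Cu²⁺(aq) + H₂(g) → Cu(s) + 2 H⁺(aq)
Q = [H⁺]^2 / ([Cu²⁺]·P(H₂)); log Q = 3.514.
E = E° − (0.0592/n) log Q = +0.36 − (0.0592/2)(3.514) = +0.256 V.

+0.256 V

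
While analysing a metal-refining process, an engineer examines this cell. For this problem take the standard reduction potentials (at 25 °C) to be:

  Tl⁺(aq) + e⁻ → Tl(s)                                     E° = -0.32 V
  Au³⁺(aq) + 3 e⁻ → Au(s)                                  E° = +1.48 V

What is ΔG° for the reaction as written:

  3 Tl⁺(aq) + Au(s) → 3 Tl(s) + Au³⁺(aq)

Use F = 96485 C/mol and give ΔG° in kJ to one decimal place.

+521.0 kJ

As written, Tl⁺/Tl is reduced (cathode) and Au³⁺/Au is oxidised (anode), so E°cell = (-0.32) − (+1.48) = -1.80 V.
Balancing electrons gives n = 3.
ΔG° = −nFE° = −(3)(96485)(-1.80) = 521,019 J = +521.0 kJ.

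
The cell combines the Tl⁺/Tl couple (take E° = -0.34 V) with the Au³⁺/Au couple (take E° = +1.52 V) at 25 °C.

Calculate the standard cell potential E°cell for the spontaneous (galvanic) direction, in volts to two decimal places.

+1.86 V

The Au³⁺/Au couple has the higher reduction potential, so it is the cathode; Tl⁺/Tl is oxidised at the anode.
E°cell = E°(cathode) − E°(anode) = (+1.52) − (-0.34) = +1.86 V.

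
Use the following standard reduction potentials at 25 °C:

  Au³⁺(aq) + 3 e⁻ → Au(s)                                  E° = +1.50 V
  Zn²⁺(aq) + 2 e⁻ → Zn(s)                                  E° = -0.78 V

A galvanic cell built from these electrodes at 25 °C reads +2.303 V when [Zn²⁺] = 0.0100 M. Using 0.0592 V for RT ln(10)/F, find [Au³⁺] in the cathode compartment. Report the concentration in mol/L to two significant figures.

0.015 M

Au³⁺/Au is the cathode, Zn²⁺/Zn the anode: E°cell = +2.28 V, n = 6.
Overall reaction: 2 Au³⁺(aq) + 3 Zn(s) → 2 Au(s) + 3 Zn²⁺(aq); Q = [Zn²⁺]^3/[Au³⁺]^2.
From E = E° − (0.0592/n) log Q: log Q = (E° − E)·n/0.0592 = (+2.28 − (+2.303))·6/0.0592 = -2.3311.
So 2·log[Au³⁺] = 3·log(0.01) − log Q = -6.0000 − (-2.3311) = -3.6689; log[Au³⁺] = -3.6689 / 2 = -1.8344; [Au³⁺] = 10^(-1.8344) ≈ 0.015 M.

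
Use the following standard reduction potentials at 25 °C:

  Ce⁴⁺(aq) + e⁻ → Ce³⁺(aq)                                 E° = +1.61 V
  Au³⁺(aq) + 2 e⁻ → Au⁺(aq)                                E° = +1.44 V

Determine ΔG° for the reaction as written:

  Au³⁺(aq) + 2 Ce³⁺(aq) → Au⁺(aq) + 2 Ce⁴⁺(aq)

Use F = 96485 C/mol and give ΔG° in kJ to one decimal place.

As written, Au³⁺/Au⁺ is reduced (cathode) and Ce⁴⁺/Ce³⁺ is oxidised (anode), so E°cell = (+1.44) − (+1.61) = -0.17 V.
Balancing electrons gives n = 2.
ΔG° = −nFE° = −(2)(96485)(-0.17) = 32,805 J = +32.8 kJ.

+32.8 kJ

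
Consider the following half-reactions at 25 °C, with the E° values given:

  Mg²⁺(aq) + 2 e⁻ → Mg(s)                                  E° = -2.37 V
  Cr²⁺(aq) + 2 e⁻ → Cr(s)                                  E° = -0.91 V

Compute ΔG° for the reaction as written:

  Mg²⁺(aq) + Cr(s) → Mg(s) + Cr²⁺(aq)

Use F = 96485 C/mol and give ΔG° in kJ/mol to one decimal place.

+281.7 kJ/mol

As written, Mg²⁺/Mg is reduced (cathode) and Cr²⁺/Cr is oxidised (anode), so E°cell = (-2.37) − (-0.91) = -1.46 V.
Balancing electrons gives n = 2.
ΔG° = −nFE° = −(2)(96485)(-1.46) = 281,736 J = +281.7 kJ/mol.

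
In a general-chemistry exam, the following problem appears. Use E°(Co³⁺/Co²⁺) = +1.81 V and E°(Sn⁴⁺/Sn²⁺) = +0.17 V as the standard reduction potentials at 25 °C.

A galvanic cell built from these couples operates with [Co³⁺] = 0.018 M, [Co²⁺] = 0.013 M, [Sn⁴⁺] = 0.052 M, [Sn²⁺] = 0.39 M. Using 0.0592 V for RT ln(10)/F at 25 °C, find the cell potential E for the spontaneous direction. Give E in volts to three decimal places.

+1.674 V

Co³⁺/Co²⁺ is the cathode (higher E°), Sn⁴⁺/Sn²⁺ the anode: E°cell = +1.81 − (+0.17) = +1.64 V, n = 2.
Overall: 2 Co³⁺(aq) + Sn²⁺(aq) → 2 Co²⁺(aq) + Sn⁴⁺(aq)
Q = [Co²⁺]^2·[Sn⁴⁺] / ([Co³⁺]^2·[Sn²⁺]); log Q = -1.158.
E = E° − (0.0592/n) log Q = +1.64 − (0.0592/2)(-1.158) = +1.674 V.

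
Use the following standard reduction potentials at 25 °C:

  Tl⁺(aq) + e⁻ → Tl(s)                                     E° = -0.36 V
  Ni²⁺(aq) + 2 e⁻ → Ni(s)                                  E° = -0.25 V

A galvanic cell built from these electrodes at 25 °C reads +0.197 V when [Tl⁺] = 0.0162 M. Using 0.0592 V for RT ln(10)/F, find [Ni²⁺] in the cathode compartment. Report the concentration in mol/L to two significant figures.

Ni²⁺/Ni is the cathode, Tl⁺/Tl the anode: E°cell = +0.11 V, n = 2.
Overall reaction: Ni²⁺(aq) + 2 Tl(s) → Ni(s) + 2 Tl⁺(aq); Q = [Tl⁺]^2/[Ni²⁺]^1.
From E = E° − (0.0592/n) log Q: log Q = (E° − E)·n/0.0592 = (+0.11 − (+0.197))·2/0.0592 = -2.9392.
So 1·log[Ni²⁺] = 2·log(0.0162) − log Q = -3.5810 − (-2.9392) = -0.6418; [Ni²⁺] = 10^(-0.6418) ≈ 0.23 M.

0.23 M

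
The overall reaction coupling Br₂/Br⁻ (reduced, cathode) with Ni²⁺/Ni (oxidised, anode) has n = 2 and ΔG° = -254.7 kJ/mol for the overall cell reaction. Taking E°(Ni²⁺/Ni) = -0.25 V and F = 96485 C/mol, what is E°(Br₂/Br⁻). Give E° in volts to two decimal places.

+1.07 V

E°cell = −ΔG°/(nF) = −(-254.7×10³)/((2)(96485)) = +1.320 V.
Since Br₂/Br⁻ is the cathode and Ni²⁺/Ni the anode, E°cell = E°(Br₂/Br⁻) − E°(Ni²⁺/Ni).
So E°(Br₂/Br⁻) = E°cell + E°(Ni²⁺/Ni) = +1.320 + (-0.25) = +1.07 V.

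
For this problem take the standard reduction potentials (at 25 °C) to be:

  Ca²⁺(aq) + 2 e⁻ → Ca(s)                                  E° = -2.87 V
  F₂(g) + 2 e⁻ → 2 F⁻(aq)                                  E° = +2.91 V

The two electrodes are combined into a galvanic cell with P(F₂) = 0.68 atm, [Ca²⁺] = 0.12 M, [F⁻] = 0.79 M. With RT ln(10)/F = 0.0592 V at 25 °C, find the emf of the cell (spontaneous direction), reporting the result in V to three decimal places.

+5.808 V

F₂/F⁻ is the cathode (higher E°), Ca²⁺/Ca the anode: E°cell = +2.91 − (-2.87) = +5.78 V, n = 2.
Overall: F₂(g) + Ca(s) → 2 F⁻(aq) + Ca²⁺(aq)
Q = [F⁻]^2·[Ca²⁺] / (P(F₂)); log Q = -0.958.
E = E° − (0.0592/n) log Q = +5.78 − (0.0592/2)(-0.958) = +5.808 V.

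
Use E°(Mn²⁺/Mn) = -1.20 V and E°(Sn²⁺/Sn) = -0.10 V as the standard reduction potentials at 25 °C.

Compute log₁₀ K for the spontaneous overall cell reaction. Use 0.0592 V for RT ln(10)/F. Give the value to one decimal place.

Cathode: Sn²⁺/Sn; anode: Mn²⁺/Mn. E°cell = +1.10 V, n = 2.
log K = nE°cell / 0.0592 = (2)(+1.10) / 0.0592 = 37.2.

37.2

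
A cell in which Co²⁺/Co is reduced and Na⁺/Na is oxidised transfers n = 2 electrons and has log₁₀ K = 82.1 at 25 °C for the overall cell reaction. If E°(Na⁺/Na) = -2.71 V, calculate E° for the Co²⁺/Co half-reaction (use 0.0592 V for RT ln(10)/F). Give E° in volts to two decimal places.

-0.28 V

E°cell = (0.0592/n)·log K = (0.0592/2)(82.1) = +2.430 V.
Since Co²⁺/Co is the cathode and Na⁺/Na the anode, E°cell = E°(Co²⁺/Co) − E°(Na⁺/Na).
So E°(Co²⁺/Co) = E°cell + E°(Na⁺/Na) = +2.430 + (-2.71) = -0.28 V.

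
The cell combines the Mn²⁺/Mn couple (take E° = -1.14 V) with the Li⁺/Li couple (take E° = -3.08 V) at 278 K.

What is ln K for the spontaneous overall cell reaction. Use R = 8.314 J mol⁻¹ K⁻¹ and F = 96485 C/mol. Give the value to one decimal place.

Cathode: Mn²⁺/Mn; anode: Li⁺/Li. E°cell = (-1.14) − (-3.08) = +1.94 V, with n = 2.
ΔG° = −nFE° = −RT ln K, so ln K = nFE°/(RT) = (2)(96485)(+1.94) / ((8.314)(278)) = 161.971.

162.0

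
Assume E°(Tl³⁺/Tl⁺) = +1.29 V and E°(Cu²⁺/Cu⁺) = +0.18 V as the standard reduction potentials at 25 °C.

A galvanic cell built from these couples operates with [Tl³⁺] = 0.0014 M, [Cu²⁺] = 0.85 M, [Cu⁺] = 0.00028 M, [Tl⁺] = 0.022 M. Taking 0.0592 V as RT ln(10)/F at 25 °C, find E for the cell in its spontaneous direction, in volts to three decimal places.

+0.868 V

Tl³⁺/Tl⁺ is the cathode (higher E°), Cu²⁺/Cu⁺ the anode: E°cell = +1.29 − (+0.18) = +1.11 V, n = 2.
Overall: Tl³⁺(aq) + 2 Cu⁺(aq) → Tl⁺(aq) + 2 Cu²⁺(aq)
Q = [Tl⁺]·[Cu²⁺]^2 / ([Tl³⁺]·[Cu⁺]^2); log Q = 8.161.
E = E° − (0.0592/n) log Q = +1.11 − (0.0592/2)(8.161) = +0.868 V.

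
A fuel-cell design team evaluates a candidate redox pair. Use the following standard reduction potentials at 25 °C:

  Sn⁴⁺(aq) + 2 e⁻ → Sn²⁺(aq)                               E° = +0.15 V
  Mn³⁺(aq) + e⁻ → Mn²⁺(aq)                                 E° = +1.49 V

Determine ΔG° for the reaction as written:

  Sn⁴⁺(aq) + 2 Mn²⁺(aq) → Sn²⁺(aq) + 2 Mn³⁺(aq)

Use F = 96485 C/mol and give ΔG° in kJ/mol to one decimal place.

+258.6 kJ/mol

As written, Sn⁴⁺/Sn²⁺ is reduced (cathode) and Mn³⁺/Mn²⁺ is oxidised (anode), so E°cell = (+0.15) − (+1.49) = -1.34 V.
Balancing electrons gives n = 2.
ΔG° = −nFE° = −(2)(96485)(-1.34) = 258,580 J = +258.6 kJ/mol.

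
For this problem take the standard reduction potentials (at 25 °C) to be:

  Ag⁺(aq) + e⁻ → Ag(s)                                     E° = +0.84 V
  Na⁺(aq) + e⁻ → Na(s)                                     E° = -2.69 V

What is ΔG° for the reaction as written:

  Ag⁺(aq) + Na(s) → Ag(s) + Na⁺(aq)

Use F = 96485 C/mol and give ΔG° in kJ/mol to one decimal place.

-340.6 kJ/mol

As written, Ag⁺/Ag is reduced (cathode) and Na⁺/Na is oxidised (anode), so E°cell = (+0.84) − (-2.69) = +3.53 V.
Balancing electrons gives n = 1.
ΔG° = −nFE° = −(1)(96485)(+3.53) = -340,592 J = -340.6 kJ/mol.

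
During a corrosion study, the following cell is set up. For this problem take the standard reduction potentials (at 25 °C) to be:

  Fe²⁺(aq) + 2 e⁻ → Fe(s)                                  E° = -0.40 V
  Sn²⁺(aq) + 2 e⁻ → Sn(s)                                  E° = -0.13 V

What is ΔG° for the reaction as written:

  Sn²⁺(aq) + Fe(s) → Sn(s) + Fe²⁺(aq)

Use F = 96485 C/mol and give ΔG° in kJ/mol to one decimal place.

-52.1 kJ/mol

As written, Sn²⁺/Sn is reduced (cathode) and Fe²⁺/Fe is oxidised (anode), so E°cell = (-0.13) − (-0.40) = +0.27 V.
Balancing electrons gives n = 2.
ΔG° = −nFE° = −(2)(96485)(+0.27) = -52,102 J = -52.1 kJ/mol.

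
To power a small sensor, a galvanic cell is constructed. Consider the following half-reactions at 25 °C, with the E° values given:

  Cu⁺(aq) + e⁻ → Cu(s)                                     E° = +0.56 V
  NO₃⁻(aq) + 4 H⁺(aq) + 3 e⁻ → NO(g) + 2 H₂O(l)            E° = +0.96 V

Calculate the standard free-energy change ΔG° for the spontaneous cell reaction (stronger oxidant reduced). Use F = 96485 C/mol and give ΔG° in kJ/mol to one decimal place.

-115.8 kJ/mol

NO₃⁻/NO (E° = +0.96 V) is the cathode; Cu⁺/Cu (E° = +0.56 V) is the anode, so E°cell = +0.40 V.
Balancing electrons gives n = 3 (lcm of 3 and 1).
ΔG° = −nFE° = −(3)(96485)(+0.40) = -115,782 J = -115.8 kJ/mol.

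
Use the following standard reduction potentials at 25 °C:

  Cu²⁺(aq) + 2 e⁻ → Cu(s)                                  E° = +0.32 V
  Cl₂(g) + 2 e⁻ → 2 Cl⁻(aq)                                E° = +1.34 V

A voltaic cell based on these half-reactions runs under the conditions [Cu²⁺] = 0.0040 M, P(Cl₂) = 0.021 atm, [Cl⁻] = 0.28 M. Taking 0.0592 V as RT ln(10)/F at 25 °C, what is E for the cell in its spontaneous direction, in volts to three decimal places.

+1.074 V

Cl₂/Cl⁻ is the cathode (higher E°), Cu²⁺/Cu the anode: E°cell = +1.34 − (+0.32) = +1.02 V, n = 2.
Overall: Cl₂(g) + Cu(s) → 2 Cl⁻(aq) + Cu²⁺(aq)
Q = [Cl⁻]^2·[Cu²⁺] / (P(Cl₂)); log Q = -1.826.
E = E° − (0.0592/n) log Q = +1.02 − (0.0592/2)(-1.826) = +1.074 V.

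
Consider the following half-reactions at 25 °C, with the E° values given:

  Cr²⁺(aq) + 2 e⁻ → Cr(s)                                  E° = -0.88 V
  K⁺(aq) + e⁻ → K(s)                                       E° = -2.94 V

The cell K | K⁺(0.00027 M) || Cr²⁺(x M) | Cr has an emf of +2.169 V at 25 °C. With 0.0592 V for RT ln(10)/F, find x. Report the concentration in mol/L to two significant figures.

0.00035 M

Cr²⁺/Cr is the cathode, K⁺/K the anode: E°cell = +2.06 V, n = 2.
Overall reaction: Cr²⁺(aq) + 2 K(s) → Cr(s) + 2 K⁺(aq); Q = [K⁺]^2/[Cr²⁺]^1.
From E = E° − (0.0592/n) log Q: log Q = (E° − E)·n/0.0592 = (+2.06 − (+2.169))·2/0.0592 = -3.6824.
So 1·log[Cr²⁺] = 2·log(0.00027) − log Q = -7.1373 − (-3.6824) = -3.4549; [Cr²⁺] = 10^(-3.4549) ≈ 0.00035 M.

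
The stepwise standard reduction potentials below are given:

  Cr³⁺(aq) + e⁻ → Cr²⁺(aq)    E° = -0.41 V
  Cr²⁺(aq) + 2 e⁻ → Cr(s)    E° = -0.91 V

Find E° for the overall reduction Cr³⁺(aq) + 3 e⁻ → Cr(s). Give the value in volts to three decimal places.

Standard free energies of sequential steps add: ΔG°₃ = ΔG°₁ + ΔG°₂, so n₃E°₃ = n₁E°₁ + n₂E°₂.
E°₃ = (1×-0.41 + 2×-0.91) / 3 = (-2.230) / 3 = -0.743 V.

-0.743 V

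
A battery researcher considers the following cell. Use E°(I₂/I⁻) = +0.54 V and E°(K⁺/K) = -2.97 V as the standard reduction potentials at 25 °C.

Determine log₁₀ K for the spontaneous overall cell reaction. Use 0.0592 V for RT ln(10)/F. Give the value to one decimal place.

118.6

Cathode: I₂/I⁻; anode: K⁺/K. E°cell = +3.51 V, n = 2.
log K = nE°cell / 0.0592 = (2)(+3.51) / 0.0592 = 118.6.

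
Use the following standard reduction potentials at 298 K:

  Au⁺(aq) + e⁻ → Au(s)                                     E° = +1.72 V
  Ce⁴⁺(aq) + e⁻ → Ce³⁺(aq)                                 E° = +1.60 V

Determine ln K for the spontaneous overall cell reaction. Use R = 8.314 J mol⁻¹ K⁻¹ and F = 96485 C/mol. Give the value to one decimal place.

Cathode: Au⁺/Au; anode: Ce⁴⁺/Ce³⁺. E°cell = (+1.72) − (+1.60) = +0.12 V, with n = 1.
ΔG° = −nFE° = −RT ln K, so ln K = nFE°/(RT) = (1)(96485)(+0.12) / ((8.314)(298)) = 4.673.

4.7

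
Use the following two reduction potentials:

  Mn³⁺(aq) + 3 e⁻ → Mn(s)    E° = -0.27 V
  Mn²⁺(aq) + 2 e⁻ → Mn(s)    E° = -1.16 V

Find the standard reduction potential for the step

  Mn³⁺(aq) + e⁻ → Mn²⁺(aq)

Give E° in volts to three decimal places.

Sequential free energies add, so n₃E°₃ = n₁E°₁ + n₂E°₂.
With n₃ = 3, and the known step contributing 2×(-1.16) V, the unknown satisfies 1·E° = 3×(-0.27) − 2×(-1.16) = +1.510.
E° = +1.510 / 1 = +1.510 V.

+1.510 V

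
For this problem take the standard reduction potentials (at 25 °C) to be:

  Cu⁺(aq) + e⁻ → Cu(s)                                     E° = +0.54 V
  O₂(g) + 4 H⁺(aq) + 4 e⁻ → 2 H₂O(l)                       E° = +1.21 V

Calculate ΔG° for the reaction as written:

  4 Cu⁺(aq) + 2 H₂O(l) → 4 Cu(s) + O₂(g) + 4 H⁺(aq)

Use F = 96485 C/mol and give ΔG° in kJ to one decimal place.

+258.6 kJ

As written, Cu⁺/Cu is reduced (cathode) and O₂/H₂O is oxidised (anode), so E°cell = (+0.54) − (+1.21) = -0.67 V.
Balancing electrons gives n = 4.
ΔG° = −nFE° = −(4)(96485)(-0.67) = 258,580 J = +258.6 kJ.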